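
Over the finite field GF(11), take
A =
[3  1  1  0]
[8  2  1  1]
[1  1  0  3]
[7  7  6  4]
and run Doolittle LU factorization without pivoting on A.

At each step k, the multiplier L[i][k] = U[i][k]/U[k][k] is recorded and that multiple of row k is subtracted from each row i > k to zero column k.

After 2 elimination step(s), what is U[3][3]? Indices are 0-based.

Step 1: pivot at (0,0) is 3.
  row1 ← row1 − (10)·row0  ⇒  L[1][0]=10, U row1=(0, 3, 2, 1)
  row2 ← row2 − (4)·row0  ⇒  L[2][0]=4, U row2=(0, 8, 7, 3)
  row3 ← row3 − (6)·row0  ⇒  L[3][0]=6, U row3=(0, 1, 0, 4)
Step 2: pivot at (1,1) is 3.
  row2 ← row2 − (10)·row1  ⇒  L[2][1]=10, U row2=(0, 0, 9, 4)
  row3 ← row3 − (4)·row1  ⇒  L[3][1]=4, U row3=(0, 0, 3, 0)

U[3][3] = 0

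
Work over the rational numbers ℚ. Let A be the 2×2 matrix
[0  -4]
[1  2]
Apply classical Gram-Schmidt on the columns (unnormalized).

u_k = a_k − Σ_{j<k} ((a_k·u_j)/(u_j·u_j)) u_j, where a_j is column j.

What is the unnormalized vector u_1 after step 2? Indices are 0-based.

u_1 = (-4, 0)

Step 1: u_0 = a_0 = (0, 1).
Step 2: u_1 = a_1 − (2)·u_0 = (-4, 0).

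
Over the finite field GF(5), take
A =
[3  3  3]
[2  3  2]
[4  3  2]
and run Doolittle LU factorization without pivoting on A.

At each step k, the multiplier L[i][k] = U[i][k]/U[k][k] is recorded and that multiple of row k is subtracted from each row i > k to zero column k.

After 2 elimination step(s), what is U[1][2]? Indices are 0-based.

k=0: U[0][0]=3
  eliminate (1,0): mult=4, new row 1: (0, 1, 0); set L[1][0]=4
  eliminate (2,0): mult=3, new row 2: (0, 4, 3); set L[2][0]=3
k=1: U[1][1]=1
  eliminate (2,1): mult=4, new row 2: (0, 0, 3); set L[2][1]=4

U[1][2] = 0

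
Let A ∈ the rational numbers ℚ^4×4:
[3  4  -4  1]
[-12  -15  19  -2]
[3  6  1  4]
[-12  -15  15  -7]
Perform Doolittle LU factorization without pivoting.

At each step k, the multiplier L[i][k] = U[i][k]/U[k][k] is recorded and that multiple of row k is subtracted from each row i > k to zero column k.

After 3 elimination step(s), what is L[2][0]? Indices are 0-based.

L[2][0] = 1

[col 0] pivot 3
  R1 -= -4*R0 → (0, 1, 3, 2)  (L[1][0] := -4)
  R2 -= 1*R0 → (0, 2, 5, 3)  (L[2][0] := 1)
  R3 -= -4*R0 → (0, 1, -1, -3)  (L[3][0] := -4)
[col 1] pivot 1
  R2 -= 2*R1 → (0, 0, -1, -1)  (L[2][1] := 2)
  R3 -= 1*R1 → (0, 0, -4, -5)  (L[3][1] := 1)
[col 2] pivot -1
  R3 -= 4*R2 → (0, 0, 0, -1)  (L[3][2] := 4)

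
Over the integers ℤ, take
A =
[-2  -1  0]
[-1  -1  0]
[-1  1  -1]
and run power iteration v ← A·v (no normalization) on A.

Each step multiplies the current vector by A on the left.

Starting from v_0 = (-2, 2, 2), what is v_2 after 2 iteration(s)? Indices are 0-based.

v_2 = (-4, -2, -4)

v_0 = (-2, 2, 2).
v_1 = A·v_0 = (2, 0, 2).
v_2 = A·v_1 = (-4, -2, -4).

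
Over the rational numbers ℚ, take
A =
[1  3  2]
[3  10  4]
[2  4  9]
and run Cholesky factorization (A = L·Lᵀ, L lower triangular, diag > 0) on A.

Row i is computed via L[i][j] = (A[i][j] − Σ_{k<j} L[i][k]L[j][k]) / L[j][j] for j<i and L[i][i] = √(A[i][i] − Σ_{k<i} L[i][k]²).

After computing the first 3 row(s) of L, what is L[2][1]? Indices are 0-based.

Step 1: L[0][0] = √(1) = 1.
  L[1][0] = (3) / L[0][0] = 3.
Step 2: L[1][1] = √(1) = 1.
  L[2][0] = (2) / L[0][0] = 2.
  L[2][1] = (-2) / L[1][1] = -2.
Step 3: L[2][2] = √(1) = 1.

L[2][1] = -2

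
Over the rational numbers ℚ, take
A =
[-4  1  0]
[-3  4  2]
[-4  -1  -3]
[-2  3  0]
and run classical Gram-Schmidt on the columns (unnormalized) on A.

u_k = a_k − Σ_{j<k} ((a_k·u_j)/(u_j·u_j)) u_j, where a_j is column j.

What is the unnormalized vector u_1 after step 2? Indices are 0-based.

Step 1: u_0 = a_0 = (-4, -3, -4, -2).
Step 2: u_1 = a_1 − (-2/5)·u_0 = (-3/5, 14/5, -13/5, 11/5).

u_1 = (-3/5, 14/5, -13/5, 11/5)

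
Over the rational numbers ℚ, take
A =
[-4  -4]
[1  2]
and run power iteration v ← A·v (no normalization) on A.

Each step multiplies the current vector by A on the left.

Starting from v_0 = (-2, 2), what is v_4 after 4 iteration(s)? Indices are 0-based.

v_0 = (-2, 2).
v_1 = A·v_0 = (0, 2).
v_2 = A·v_1 = (-8, 4).
v_3 = A·v_2 = (16, 0).
v_4 = A·v_3 = (-64, 16).

v_4 = (-64, 16)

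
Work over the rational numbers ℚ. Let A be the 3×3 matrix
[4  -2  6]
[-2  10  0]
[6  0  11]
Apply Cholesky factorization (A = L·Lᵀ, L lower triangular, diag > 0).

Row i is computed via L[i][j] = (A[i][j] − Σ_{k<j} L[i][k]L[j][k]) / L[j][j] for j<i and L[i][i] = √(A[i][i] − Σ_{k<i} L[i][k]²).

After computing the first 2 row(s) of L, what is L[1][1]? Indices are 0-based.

L[1][1] = 3

Step 1: L[0][0] = √(4) = 2.
  L[1][0] = (-2) / L[0][0] = -1.
Step 2: L[1][1] = √(9) = 3.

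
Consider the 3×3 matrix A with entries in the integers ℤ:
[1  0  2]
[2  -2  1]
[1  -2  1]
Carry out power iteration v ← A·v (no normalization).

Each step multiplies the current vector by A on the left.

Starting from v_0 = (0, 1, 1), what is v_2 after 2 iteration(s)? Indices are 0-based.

v_0 = (0, 1, 1).
v_1 = A·v_0 = (2, -1, -1).
v_2 = A·v_1 = (0, 5, 3).

v_2 = (0, 5, 3)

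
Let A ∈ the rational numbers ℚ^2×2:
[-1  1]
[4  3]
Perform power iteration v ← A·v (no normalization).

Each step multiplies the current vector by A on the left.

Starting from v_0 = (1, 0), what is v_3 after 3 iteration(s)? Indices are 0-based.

v_3 = (3, 44)

v_0 = (1, 0).
v_1 = A·v_0 = (-1, 4).
v_2 = A·v_1 = (5, 8).
v_3 = A·v_2 = (3, 44).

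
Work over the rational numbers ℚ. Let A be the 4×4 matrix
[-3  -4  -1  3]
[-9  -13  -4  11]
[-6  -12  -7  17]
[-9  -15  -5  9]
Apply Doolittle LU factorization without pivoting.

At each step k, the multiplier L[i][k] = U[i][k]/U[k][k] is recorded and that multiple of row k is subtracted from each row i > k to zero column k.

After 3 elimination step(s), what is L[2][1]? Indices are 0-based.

Step 1: pivot at (0,0) is -3.
  row1 ← row1 − (3)·row0  ⇒  L[1][0]=3, U row1=(0, -1, -1, 2)
  row2 ← row2 − (2)·row0  ⇒  L[2][0]=2, U row2=(0, -4, -5, 11)
  row3 ← row3 − (3)·row0  ⇒  L[3][0]=3, U row3=(0, -3, -2, 0)
Step 2: pivot at (1,1) is -1.
  row2 ← row2 − (4)·row1  ⇒  L[2][1]=4, U row2=(0, 0, -1, 3)
  row3 ← row3 − (3)·row1  ⇒  L[3][1]=3, U row3=(0, 0, 1, -6)
Step 3: pivot at (2,2) is -1.
  row3 ← row3 − (-1)·row2  ⇒  L[3][2]=-1, U row3=(0, 0, 0, -3)

L[2][1] = 4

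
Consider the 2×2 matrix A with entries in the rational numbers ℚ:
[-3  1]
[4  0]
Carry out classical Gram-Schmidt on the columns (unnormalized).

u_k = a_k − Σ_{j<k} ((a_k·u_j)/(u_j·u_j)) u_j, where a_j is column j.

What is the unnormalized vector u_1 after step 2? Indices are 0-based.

Step 1: u_0 = a_0 = (-3, 4).
Step 2: u_1 = a_1 − (-3/25)·u_0 = (16/25, 12/25).

u_1 = (16/25, 12/25)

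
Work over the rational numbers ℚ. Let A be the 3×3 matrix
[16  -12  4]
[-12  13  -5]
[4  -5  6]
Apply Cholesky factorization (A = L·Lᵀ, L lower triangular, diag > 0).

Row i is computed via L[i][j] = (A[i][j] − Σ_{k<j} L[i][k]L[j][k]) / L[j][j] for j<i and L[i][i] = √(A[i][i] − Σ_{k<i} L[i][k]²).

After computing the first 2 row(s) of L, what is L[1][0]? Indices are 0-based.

L[1][0] = -3

Step 1: L[0][0] = √(16) = 4.
  L[1][0] = (-12) / L[0][0] = -3.
Step 2: L[1][1] = √(4) = 2.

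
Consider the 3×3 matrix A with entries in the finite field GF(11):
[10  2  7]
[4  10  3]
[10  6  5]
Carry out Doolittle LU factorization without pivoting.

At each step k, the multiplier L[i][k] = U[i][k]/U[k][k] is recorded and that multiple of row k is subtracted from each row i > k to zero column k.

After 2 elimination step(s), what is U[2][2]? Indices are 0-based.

U[2][2] = 7

k=0: U[0][0]=10
  eliminate (1,0): mult=7, new row 1: (0, 7, 9); set L[1][0]=7
  eliminate (2,0): mult=1, new row 2: (0, 4, 9); set L[2][0]=1
k=1: U[1][1]=7
  eliminate (2,1): mult=10, new row 2: (0, 0, 7); set L[2][1]=10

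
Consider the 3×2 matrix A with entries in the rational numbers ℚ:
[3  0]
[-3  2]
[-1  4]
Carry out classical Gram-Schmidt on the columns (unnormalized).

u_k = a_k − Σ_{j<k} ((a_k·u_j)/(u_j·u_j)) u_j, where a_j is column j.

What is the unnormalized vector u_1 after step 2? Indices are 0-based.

Step 1: u_0 = a_0 = (3, -3, -1).
Step 2: u_1 = a_1 − (-10/19)·u_0 = (30/19, 8/19, 66/19).

u_1 = (30/19, 8/19, 66/19)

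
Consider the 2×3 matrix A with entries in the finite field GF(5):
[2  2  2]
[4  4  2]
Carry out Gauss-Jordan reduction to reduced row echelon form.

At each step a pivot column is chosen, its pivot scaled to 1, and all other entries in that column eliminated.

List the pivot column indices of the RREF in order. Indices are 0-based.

pivot columns: 0, 2

step 1: normalize row 0 (÷2) = (1, 1, 1)
  row 1: subtract 4×row0 = (0, 0, 3)
skip col 1 (zero from row 1)
step 2: normalize row 1 (÷3) = (0, 0, 1)
  row 0: subtract 1×row1 = (1, 1, 0)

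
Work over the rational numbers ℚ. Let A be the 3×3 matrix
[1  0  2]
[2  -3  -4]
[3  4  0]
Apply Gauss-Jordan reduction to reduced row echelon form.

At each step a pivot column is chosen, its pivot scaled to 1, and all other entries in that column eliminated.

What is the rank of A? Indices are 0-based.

pivot(0,0)=1: scale R0 → (1, 0, 2)
  clear (1,0): R1 −= (2)R0 → (0, -3, -8)
  clear (2,0): R2 −= (3)R0 → (0, 4, -6)
pivot(1,1)=-3: scale R1 → (0, 1, 8/3)
  clear (2,1): R2 −= (4)R1 → (0, 0, -50/3)
pivot(2,2)=-50/3: scale R2 → (0, 0, 1)
  clear (0,2): R0 −= (2)R2 → (1, 0, 0)
  clear (1,2): R1 −= (8/3)R2 → (0, 1, 0)

rank = 3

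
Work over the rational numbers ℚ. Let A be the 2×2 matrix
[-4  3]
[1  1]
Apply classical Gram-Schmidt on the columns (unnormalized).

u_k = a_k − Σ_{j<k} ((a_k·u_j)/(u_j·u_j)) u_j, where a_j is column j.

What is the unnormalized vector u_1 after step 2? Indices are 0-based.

u_1 = (7/17, 28/17)

Step 1: u_0 = a_0 = (-4, 1).
Step 2: u_1 = a_1 − (-11/17)·u_0 = (7/17, 28/17).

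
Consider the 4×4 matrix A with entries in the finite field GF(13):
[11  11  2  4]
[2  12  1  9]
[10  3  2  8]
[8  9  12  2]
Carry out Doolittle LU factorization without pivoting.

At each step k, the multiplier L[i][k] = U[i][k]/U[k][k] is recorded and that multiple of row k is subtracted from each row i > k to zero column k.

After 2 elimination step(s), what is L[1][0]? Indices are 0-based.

[col 0] pivot 11
  R1 -= 12*R0 → (0, 10, 3, 0)  (L[1][0] := 12)
  R2 -= 8*R0 → (0, 6, 12, 2)  (L[2][0] := 8)
  R3 -= 9*R0 → (0, 1, 7, 5)  (L[3][0] := 9)
[col 1] pivot 10
  R2 -= 11*R1 → (0, 0, 5, 2)  (L[2][1] := 11)
  R3 -= 4*R1 → (0, 0, 8, 5)  (L[3][1] := 4)

L[1][0] = 12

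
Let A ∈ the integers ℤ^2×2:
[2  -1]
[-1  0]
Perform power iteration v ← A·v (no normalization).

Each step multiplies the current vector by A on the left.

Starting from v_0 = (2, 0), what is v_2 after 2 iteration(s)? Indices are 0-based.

v_2 = (10, -4)

v_0 = (2, 0).
v_1 = A·v_0 = (4, -2).
v_2 = A·v_1 = (10, -4).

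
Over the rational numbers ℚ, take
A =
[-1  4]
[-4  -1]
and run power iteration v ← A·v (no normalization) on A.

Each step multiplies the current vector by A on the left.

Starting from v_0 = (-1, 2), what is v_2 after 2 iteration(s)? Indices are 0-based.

v_0 = (-1, 2).
v_1 = A·v_0 = (9, 2).
v_2 = A·v_1 = (-1, -38).

v_2 = (-1, -38)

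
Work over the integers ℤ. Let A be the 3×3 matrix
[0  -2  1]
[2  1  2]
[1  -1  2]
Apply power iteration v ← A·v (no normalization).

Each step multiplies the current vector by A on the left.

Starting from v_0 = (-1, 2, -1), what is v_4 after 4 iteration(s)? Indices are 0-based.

v_0 = (-1, 2, -1).
v_1 = A·v_0 = (-5, -2, -5).
v_2 = A·v_1 = (-1, -22, -13).
v_3 = A·v_2 = (31, -50, -5).
v_4 = A·v_3 = (95, 2, 71).

v_4 = (95, 2, 71)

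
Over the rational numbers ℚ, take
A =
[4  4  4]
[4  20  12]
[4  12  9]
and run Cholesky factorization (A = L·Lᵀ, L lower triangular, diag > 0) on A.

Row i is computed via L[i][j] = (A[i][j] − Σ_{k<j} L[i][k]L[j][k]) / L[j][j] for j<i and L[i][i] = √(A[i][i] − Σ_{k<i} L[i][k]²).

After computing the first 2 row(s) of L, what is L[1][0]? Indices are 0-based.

L[1][0] = 2

Step 1: L[0][0] = √(4) = 2.
  L[1][0] = (4) / L[0][0] = 2.
Step 2: L[1][1] = √(16) = 4.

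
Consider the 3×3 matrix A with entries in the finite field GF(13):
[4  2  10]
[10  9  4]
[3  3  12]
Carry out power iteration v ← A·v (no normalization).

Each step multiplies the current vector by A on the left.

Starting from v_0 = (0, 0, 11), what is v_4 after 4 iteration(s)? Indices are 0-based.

v_4 = (7, 11, 4)

v_0 = (0, 0, 11).
v_1 = A·v_0 = (6, 5, 2).
v_2 = A·v_1 = (2, 9, 5).
v_3 = A·v_2 = (11, 4, 2).
v_4 = A·v_3 = (7, 11, 4).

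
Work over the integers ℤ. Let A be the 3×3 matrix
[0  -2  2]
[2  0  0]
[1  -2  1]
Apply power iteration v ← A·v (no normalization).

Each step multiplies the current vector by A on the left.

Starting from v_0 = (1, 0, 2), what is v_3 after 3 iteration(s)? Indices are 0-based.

v_3 = (-10, 4, -11)

v_0 = (1, 0, 2).
v_1 = A·v_0 = (4, 2, 3).
v_2 = A·v_1 = (2, 8, 3).
v_3 = A·v_2 = (-10, 4, -11).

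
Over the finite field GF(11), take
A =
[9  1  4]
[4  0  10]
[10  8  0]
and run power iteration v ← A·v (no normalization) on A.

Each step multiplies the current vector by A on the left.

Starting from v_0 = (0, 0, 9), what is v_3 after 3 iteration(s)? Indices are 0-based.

v_3 = (6, 4, 1)

v_0 = (0, 0, 9).
v_1 = A·v_0 = (3, 2, 0).
v_2 = A·v_1 = (7, 1, 2).
v_3 = A·v_2 = (6, 4, 1).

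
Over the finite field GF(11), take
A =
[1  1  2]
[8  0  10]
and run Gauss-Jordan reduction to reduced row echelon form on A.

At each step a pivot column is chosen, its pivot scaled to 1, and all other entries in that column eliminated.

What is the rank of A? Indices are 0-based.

[1] R0 /= 1  ⇒  (1, 1, 2)
     R1 -= 8·R0  ⇒  (0, 3, 5)
[2] R1 /= 3  ⇒  (0, 1, 9)
     R0 -= 1·R1  ⇒  (1, 0, 4)

rank = 2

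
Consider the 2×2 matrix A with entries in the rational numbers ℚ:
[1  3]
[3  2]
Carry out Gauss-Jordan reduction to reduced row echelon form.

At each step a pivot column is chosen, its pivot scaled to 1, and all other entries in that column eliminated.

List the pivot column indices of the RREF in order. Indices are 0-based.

pivot(0,0)=1: scale R0 → (1, 3)
  clear (1,0): R1 −= (3)R0 → (0, -7)
pivot(1,1)=-7: scale R1 → (0, 1)
  clear (0,1): R0 −= (3)R1 → (1, 0)

pivot columns: 0, 1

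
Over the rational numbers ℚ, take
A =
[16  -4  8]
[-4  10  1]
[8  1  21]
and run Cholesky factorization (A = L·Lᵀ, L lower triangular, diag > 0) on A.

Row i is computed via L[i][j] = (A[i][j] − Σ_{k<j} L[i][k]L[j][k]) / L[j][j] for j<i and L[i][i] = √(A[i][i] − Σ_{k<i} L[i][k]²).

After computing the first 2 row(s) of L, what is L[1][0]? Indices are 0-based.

Step 1: L[0][0] = √(16) = 4.
  L[1][0] = (-4) / L[0][0] = -1.
Step 2: L[1][1] = √(9) = 3.

L[1][0] = -1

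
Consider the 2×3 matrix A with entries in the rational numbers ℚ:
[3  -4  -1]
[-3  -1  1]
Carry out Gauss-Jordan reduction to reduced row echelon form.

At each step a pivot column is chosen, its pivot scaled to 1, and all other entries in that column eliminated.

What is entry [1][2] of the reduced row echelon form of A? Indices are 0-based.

M[1][2] = 0

step 1: normalize row 0 (÷3) = (1, -4/3, -1/3)
  row 1: subtract -3×row0 = (0, -5, 0)
step 2: normalize row 1 (÷-5) = (0, 1, 0)
  row 0: subtract -4/3×row1 = (1, 0, -1/3)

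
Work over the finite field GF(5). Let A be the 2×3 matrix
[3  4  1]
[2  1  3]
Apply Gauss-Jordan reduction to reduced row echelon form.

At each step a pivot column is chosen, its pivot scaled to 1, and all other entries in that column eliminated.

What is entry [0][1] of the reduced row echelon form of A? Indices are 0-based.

M[0][1] = 3

step 1: normalize row 0 (÷3) = (1, 3, 2)
  row 1: subtract 2×row0 = (0, 0, 4)
skip col 1 (zero from row 1)
step 2: normalize row 1 (÷4) = (0, 0, 1)
  row 0: subtract 2×row1 = (1, 3, 0)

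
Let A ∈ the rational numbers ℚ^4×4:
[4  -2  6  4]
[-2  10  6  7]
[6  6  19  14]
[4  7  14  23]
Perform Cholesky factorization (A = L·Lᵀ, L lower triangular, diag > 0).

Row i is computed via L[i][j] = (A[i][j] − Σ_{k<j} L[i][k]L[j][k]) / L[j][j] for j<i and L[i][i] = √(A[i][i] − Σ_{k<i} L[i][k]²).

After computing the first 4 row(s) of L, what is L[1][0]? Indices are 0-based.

L[1][0] = -1

Step 1: L[0][0] = √(4) = 2.
  L[1][0] = (-2) / L[0][0] = -1.
Step 2: L[1][1] = √(9) = 3.
  L[2][0] = (6) / L[0][0] = 3.
  L[2][1] = (9) / L[1][1] = 3.
Step 3: L[2][2] = √(1) = 1.
  L[3][0] = (4) / L[0][0] = 2.
  L[3][1] = (9) / L[1][1] = 3.
  L[3][2] = (-1) / L[2][2] = -1.
Step 4: L[3][3] = √(9) = 3.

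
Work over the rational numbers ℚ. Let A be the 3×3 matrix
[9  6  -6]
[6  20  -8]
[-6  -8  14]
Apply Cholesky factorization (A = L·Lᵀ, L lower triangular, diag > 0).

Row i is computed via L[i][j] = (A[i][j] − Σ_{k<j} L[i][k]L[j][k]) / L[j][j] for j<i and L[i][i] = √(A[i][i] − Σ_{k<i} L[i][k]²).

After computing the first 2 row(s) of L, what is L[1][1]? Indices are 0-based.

Step 1: L[0][0] = √(9) = 3.
  L[1][0] = (6) / L[0][0] = 2.
Step 2: L[1][1] = √(16) = 4.

L[1][1] = 4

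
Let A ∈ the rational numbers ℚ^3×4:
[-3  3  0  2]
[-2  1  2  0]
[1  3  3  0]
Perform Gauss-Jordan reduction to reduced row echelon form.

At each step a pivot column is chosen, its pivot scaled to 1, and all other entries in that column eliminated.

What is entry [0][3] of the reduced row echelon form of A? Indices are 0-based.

M[0][3] = -2/11

step 1: normalize row 0 (÷-3) = (1, -1, 0, -2/3)
  row 1: subtract -2×row0 = (0, -1, 2, -4/3)
  row 2: subtract 1×row0 = (0, 4, 3, 2/3)
step 2: normalize row 1 (÷-1) = (0, 1, -2, 4/3)
  row 0: subtract -1×row1 = (1, 0, -2, 2/3)
  row 2: subtract 4×row1 = (0, 0, 11, -14/3)
step 3: normalize row 2 (÷11) = (0, 0, 1, -14/33)
  row 0: subtract -2×row2 = (1, 0, 0, -2/11)
  row 1: subtract -2×row2 = (0, 1, 0, 16/33)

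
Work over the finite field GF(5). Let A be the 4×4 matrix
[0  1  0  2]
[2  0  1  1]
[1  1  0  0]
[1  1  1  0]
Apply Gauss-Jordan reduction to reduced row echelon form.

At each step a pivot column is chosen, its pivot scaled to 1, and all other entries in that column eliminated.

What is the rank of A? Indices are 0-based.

rank = 3

pivot(0,0): swap R0↔R1
pivot(0,0)=2: scale R0 → (1, 0, 3, 3)
  clear (2,0): R2 −= (1)R0 → (0, 1, 2, 2)
  clear (3,0): R3 −= (1)R0 → (0, 1, 3, 2)
pivot(1,1)=1: scale R1 → (0, 1, 0, 2)
  clear (2,1): R2 −= (1)R1 → (0, 0, 2, 0)
  clear (3,1): R3 −= (1)R1 → (0, 0, 3, 0)
pivot(2,2)=2: scale R2 → (0, 0, 1, 0)
  clear (0,2): R0 −= (3)R2 → (1, 0, 0, 3)
  clear (3,2): R3 −= (3)R2 → (0, 0, 0, 0)
col 3: no nonzero at/below row 3; advance.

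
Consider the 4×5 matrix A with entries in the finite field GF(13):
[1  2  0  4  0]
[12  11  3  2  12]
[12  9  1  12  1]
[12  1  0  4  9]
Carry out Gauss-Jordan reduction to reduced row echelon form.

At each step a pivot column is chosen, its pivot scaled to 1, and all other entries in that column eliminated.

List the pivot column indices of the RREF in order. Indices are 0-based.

pivot columns: 0, 1, 2, 3

step 1: normalize row 0 (÷1) = (1, 2, 0, 4, 0)
  row 1: subtract 12×row0 = (0, 0, 3, 6, 12)
  row 2: subtract 12×row0 = (0, 11, 1, 3, 1)
  row 3: subtract 12×row0 = (0, 3, 0, 8, 9)
step 2: exchange rows 1,2
step 2: normalize row 1 (÷11) = (0, 1, 6, 5, 6)
  row 0: subtract 2×row1 = (1, 0, 1, 7, 1)
  row 3: subtract 3×row1 = (0, 0, 8, 6, 4)
step 3: normalize row 2 (÷3) = (0, 0, 1, 2, 4)
  row 0: subtract 1×row2 = (1, 0, 0, 5, 10)
  row 1: subtract 6×row2 = (0, 1, 0, 6, 8)
  row 3: subtract 8×row2 = (0, 0, 0, 3, 11)
step 4: normalize row 3 (÷3) = (0, 0, 0, 1, 8)
  row 0: subtract 5×row3 = (1, 0, 0, 0, 9)
  row 1: subtract 6×row3 = (0, 1, 0, 0, 12)
  row 2: subtract 2×row3 = (0, 0, 1, 0, 1)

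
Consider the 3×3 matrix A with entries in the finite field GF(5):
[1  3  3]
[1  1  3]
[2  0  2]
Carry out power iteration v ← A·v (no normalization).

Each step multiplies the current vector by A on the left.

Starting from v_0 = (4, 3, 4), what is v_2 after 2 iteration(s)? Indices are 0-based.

v_0 = (4, 3, 4).
v_1 = A·v_0 = (0, 4, 1).
v_2 = A·v_1 = (0, 2, 2).

v_2 = (0, 2, 2)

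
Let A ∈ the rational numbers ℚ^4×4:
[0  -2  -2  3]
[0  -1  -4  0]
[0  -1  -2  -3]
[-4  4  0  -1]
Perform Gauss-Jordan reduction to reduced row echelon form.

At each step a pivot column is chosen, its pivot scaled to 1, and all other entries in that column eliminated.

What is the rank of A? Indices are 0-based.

[1] R0 <-> R3
[1] R0 /= -4  ⇒  (1, -1, 0, 1/4)
[2] R1 /= -1  ⇒  (0, 1, 4, 0)
     R0 -= -1·R1  ⇒  (1, 0, 4, 1/4)
     R2 -= -1·R1  ⇒  (0, 0, 2, -3)
     R3 -= -2·R1  ⇒  (0, 0, 6, 3)
[3] R2 /= 2  ⇒  (0, 0, 1, -3/2)
     R0 -= 4·R2  ⇒  (1, 0, 0, 25/4)
     R1 -= 4·R2  ⇒  (0, 1, 0, 6)
     R3 -= 6·R2  ⇒  (0, 0, 0, 12)
[4] R3 /= 12  ⇒  (0, 0, 0, 1)
     R0 -= 25/4·R3  ⇒  (1, 0, 0, 0)
     R1 -= 6·R3  ⇒  (0, 1, 0, 0)
     R2 -= -3/2·R3  ⇒  (0, 0, 1, 0)

rank = 4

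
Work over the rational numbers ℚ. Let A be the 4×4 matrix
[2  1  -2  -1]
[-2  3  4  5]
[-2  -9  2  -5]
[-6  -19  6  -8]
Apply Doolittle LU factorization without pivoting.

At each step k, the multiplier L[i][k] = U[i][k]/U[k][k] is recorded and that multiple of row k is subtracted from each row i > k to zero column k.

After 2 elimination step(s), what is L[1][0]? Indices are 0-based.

L[1][0] = -1

[col 0] pivot 2
  R1 -= -1*R0 → (0, 4, 2, 4)  (L[1][0] := -1)
  R2 -= -1*R0 → (0, -8, 0, -6)  (L[2][0] := -1)
  R3 -= -3*R0 → (0, -16, 0, -11)  (L[3][0] := -3)
[col 1] pivot 4
  R2 -= -2*R1 → (0, 0, 4, 2)  (L[2][1] := -2)
  R3 -= -4*R1 → (0, 0, 8, 5)  (L[3][1] := -4)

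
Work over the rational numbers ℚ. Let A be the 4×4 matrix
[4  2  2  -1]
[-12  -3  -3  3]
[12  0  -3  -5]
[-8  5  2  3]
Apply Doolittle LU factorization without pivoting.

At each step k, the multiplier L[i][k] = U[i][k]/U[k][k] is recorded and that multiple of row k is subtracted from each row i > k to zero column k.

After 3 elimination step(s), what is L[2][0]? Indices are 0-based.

L[2][0] = 3

k=0: U[0][0]=4
  eliminate (1,0): mult=-3, new row 1: (0, 3, 3, 0); set L[1][0]=-3
  eliminate (2,0): mult=3, new row 2: (0, -6, -9, -2); set L[2][0]=3
  eliminate (3,0): mult=-2, new row 3: (0, 9, 6, 1); set L[3][0]=-2
k=1: U[1][1]=3
  eliminate (2,1): mult=-2, new row 2: (0, 0, -3, -2); set L[2][1]=-2
  eliminate (3,1): mult=3, new row 3: (0, 0, -3, 1); set L[3][1]=3
k=2: U[2][2]=-3
  eliminate (3,2): mult=1, new row 3: (0, 0, 0, 3); set L[3][2]=1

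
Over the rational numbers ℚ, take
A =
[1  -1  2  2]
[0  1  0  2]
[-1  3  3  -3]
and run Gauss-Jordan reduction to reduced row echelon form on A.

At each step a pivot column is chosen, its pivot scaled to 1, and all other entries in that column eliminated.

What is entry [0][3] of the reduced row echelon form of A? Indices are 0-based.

step 1: normalize row 0 (÷1) = (1, -1, 2, 2)
  row 2: subtract -1×row0 = (0, 2, 5, -1)
step 2: normalize row 1 (÷1) = (0, 1, 0, 2)
  row 0: subtract -1×row1 = (1, 0, 2, 4)
  row 2: subtract 2×row1 = (0, 0, 5, -5)
step 3: normalize row 2 (÷5) = (0, 0, 1, -1)
  row 0: subtract 2×row2 = (1, 0, 0, 6)

M[0][3] = 6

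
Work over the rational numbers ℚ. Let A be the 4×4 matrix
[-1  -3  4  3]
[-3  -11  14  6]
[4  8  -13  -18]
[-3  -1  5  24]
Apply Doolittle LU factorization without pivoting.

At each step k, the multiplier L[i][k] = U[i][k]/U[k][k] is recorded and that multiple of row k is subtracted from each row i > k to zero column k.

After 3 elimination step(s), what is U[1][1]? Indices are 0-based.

U[1][1] = -2

k=0: U[0][0]=-1
  eliminate (1,0): mult=3, new row 1: (0, -2, 2, -3); set L[1][0]=3
  eliminate (2,0): mult=-4, new row 2: (0, -4, 3, -6); set L[2][0]=-4
  eliminate (3,0): mult=3, new row 3: (0, 8, -7, 15); set L[3][0]=3
k=1: U[1][1]=-2
  eliminate (2,1): mult=2, new row 2: (0, 0, -1, 0); set L[2][1]=2
  eliminate (3,1): mult=-4, new row 3: (0, 0, 1, 3); set L[3][1]=-4
k=2: U[2][2]=-1
  eliminate (3,2): mult=-1, new row 3: (0, 0, 0, 3); set L[3][2]=-1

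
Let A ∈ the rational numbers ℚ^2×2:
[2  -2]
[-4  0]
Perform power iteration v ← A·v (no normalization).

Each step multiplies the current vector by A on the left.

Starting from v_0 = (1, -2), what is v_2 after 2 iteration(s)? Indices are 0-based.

v_2 = (20, -24)

v_0 = (1, -2).
v_1 = A·v_0 = (6, -4).
v_2 = A·v_1 = (20, -24).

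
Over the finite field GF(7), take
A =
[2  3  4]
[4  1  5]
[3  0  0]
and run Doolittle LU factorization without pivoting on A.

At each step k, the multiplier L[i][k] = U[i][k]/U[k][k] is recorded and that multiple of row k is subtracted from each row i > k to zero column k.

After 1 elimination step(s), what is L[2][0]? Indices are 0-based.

L[2][0] = 5

Step 1: pivot at (0,0) is 2.
  row1 ← row1 − (2)·row0  ⇒  L[1][0]=2, U row1=(0, 2, 4)
  row2 ← row2 − (5)·row0  ⇒  L[2][0]=5, U row2=(0, 6, 1)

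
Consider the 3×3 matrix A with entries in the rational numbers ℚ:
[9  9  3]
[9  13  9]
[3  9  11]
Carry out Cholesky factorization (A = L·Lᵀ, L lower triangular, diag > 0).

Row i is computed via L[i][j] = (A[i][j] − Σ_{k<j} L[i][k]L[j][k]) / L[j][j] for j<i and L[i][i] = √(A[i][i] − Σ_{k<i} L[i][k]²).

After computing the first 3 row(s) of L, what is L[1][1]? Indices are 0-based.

L[1][1] = 2

Step 1: L[0][0] = √(9) = 3.
  L[1][0] = (9) / L[0][0] = 3.
Step 2: L[1][1] = √(4) = 2.
  L[2][0] = (3) / L[0][0] = 1.
  L[2][1] = (6) / L[1][1] = 3.
Step 3: L[2][2] = √(1) = 1.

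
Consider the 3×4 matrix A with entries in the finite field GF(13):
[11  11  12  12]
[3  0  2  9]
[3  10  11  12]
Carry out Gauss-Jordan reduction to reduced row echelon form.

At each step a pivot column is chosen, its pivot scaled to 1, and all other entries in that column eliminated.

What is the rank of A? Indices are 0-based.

rank = 3

step 1: normalize row 0 (÷11) = (1, 1, 7, 7)
  row 1: subtract 3×row0 = (0, 10, 7, 1)
  row 2: subtract 3×row0 = (0, 7, 3, 4)
step 2: normalize row 1 (÷10) = (0, 1, 2, 4)
  row 0: subtract 1×row1 = (1, 0, 5, 3)
  row 2: subtract 7×row1 = (0, 0, 2, 2)
step 3: normalize row 2 (÷2) = (0, 0, 1, 1)
  row 0: subtract 5×row2 = (1, 0, 0, 11)
  row 1: subtract 2×row2 = (0, 1, 0, 2)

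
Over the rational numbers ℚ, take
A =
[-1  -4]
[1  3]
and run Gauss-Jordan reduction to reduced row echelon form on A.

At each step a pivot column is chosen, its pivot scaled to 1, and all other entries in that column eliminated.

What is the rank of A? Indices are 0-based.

rank = 2

step 1: normalize row 0 (÷-1) = (1, 4)
  row 1: subtract 1×row0 = (0, -1)
step 2: normalize row 1 (÷-1) = (0, 1)
  row 0: subtract 4×row1 = (1, 0)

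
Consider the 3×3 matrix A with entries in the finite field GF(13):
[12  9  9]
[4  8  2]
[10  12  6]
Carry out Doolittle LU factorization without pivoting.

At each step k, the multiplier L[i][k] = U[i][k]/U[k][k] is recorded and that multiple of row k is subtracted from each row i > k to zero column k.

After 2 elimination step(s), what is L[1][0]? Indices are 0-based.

Step 1: pivot at (0,0) is 12.
  row1 ← row1 − (9)·row0  ⇒  L[1][0]=9, U row1=(0, 5, 12)
  row2 ← row2 − (3)·row0  ⇒  L[2][0]=3, U row2=(0, 11, 5)
Step 2: pivot at (1,1) is 5.
  row2 ← row2 − (10)·row1  ⇒  L[2][1]=10, U row2=(0, 0, 2)

L[1][0] = 9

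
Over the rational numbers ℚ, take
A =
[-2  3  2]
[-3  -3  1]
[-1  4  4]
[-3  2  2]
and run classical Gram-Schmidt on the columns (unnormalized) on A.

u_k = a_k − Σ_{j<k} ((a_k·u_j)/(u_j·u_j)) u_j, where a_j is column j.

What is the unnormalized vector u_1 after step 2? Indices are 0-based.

u_1 = (55/23, -90/23, 85/23, 25/23)

Step 1: u_0 = a_0 = (-2, -3, -1, -3).
Step 2: u_1 = a_1 − (-7/23)·u_0 = (55/23, -90/23, 85/23, 25/23).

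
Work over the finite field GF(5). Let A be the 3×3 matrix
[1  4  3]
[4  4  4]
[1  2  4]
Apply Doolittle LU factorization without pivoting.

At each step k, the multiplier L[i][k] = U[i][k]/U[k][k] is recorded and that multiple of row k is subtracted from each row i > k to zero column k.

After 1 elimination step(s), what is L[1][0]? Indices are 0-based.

[col 0] pivot 1
  R1 -= 4*R0 → (0, 3, 2)  (L[1][0] := 4)
  R2 -= 1*R0 → (0, 3, 1)  (L[2][0] := 1)

L[1][0] = 4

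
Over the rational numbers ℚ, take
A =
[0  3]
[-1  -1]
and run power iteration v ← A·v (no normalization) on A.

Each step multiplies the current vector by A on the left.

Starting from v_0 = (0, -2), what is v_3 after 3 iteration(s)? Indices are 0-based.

v_0 = (0, -2).
v_1 = A·v_0 = (-6, 2).
v_2 = A·v_1 = (6, 4).
v_3 = A·v_2 = (12, -10).

v_3 = (12, -10)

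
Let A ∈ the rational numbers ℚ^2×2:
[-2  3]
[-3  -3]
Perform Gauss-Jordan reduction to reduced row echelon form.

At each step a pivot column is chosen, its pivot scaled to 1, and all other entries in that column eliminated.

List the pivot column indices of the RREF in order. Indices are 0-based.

pivot columns: 0, 1

[1] R0 /= -2  ⇒  (1, -3/2)
     R1 -= -3·R0  ⇒  (0, -15/2)
[2] R1 /= -15/2  ⇒  (0, 1)
     R0 -= -3/2·R1  ⇒  (1, 0)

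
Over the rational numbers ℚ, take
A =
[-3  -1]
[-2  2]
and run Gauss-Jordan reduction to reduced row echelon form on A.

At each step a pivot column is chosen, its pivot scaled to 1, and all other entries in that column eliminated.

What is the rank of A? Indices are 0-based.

step 1: normalize row 0 (÷-3) = (1, 1/3)
  row 1: subtract -2×row0 = (0, 8/3)
step 2: normalize row 1 (÷8/3) = (0, 1)
  row 0: subtract 1/3×row1 = (1, 0)

rank = 2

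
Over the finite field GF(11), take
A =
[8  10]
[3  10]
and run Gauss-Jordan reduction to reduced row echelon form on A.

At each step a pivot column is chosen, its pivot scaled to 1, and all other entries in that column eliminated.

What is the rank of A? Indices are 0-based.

[1] R0 /= 8  ⇒  (1, 4)
     R1 -= 3·R0  ⇒  (0, 9)
[2] R1 /= 9  ⇒  (0, 1)
     R0 -= 4·R1  ⇒  (1, 0)

rank = 2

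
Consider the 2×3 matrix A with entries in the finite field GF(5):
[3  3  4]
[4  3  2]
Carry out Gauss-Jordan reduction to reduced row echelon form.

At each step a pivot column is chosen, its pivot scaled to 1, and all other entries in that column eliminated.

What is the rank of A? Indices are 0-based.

[1] R0 /= 3  ⇒  (1, 1, 3)
     R1 -= 4·R0  ⇒  (0, 4, 0)
[2] R1 /= 4  ⇒  (0, 1, 0)
     R0 -= 1·R1  ⇒  (1, 0, 3)

rank = 2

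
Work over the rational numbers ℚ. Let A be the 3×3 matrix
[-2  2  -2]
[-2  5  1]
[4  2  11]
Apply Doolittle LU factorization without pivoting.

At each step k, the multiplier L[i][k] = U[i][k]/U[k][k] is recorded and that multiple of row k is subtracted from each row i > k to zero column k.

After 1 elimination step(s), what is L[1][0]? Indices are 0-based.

L[1][0] = 1

[col 0] pivot -2
  R1 -= 1*R0 → (0, 3, 3)  (L[1][0] := 1)
  R2 -= -2*R0 → (0, 6, 7)  (L[2][0] := -2)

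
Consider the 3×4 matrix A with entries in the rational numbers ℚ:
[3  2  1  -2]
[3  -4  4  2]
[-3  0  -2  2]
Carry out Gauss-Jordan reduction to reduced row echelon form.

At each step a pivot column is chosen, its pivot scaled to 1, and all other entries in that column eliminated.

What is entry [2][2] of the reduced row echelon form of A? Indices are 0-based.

M[2][2] = 0

pivot(0,0)=3: scale R0 → (1, 2/3, 1/3, -2/3)
  clear (1,0): R1 −= (3)R0 → (0, -6, 3, 4)
  clear (2,0): R2 −= (-3)R0 → (0, 2, -1, 0)
pivot(1,1)=-6: scale R1 → (0, 1, -1/2, -2/3)
  clear (0,1): R0 −= (2/3)R1 → (1, 0, 2/3, -2/9)
  clear (2,1): R2 −= (2)R1 → (0, 0, 0, 4/3)
col 2: no nonzero at/below row 2; advance.
pivot(2,3)=4/3: scale R2 → (0, 0, 0, 1)
  clear (0,3): R0 −= (-2/9)R2 → (1, 0, 2/3, 0)
  clear (1,3): R1 −= (-2/3)R2 → (0, 1, -1/2, 0)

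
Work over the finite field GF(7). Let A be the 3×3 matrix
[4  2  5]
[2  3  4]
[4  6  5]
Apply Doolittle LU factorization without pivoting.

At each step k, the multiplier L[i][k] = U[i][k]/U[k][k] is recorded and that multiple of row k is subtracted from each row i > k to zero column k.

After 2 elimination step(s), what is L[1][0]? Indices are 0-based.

k=0: U[0][0]=4
  eliminate (1,0): mult=4, new row 1: (0, 2, 5); set L[1][0]=4
  eliminate (2,0): mult=1, new row 2: (0, 4, 0); set L[2][0]=1
k=1: U[1][1]=2
  eliminate (2,1): mult=2, new row 2: (0, 0, 4); set L[2][1]=2

L[1][0] = 4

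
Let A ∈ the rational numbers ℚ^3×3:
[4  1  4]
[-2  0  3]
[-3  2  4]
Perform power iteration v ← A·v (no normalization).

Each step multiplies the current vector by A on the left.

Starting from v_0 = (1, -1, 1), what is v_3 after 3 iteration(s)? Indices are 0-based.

v_3 = (-9, -119, -201)

v_0 = (1, -1, 1).
v_1 = A·v_0 = (7, 1, -1).
v_2 = A·v_1 = (25, -17, -23).
v_3 = A·v_2 = (-9, -119, -201).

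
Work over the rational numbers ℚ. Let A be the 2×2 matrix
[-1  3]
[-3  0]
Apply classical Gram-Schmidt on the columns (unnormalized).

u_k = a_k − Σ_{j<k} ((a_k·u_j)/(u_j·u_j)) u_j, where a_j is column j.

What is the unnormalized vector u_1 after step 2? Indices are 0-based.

u_1 = (27/10, -9/10)

Step 1: u_0 = a_0 = (-1, -3).
Step 2: u_1 = a_1 − (-3/10)·u_0 = (27/10, -9/10).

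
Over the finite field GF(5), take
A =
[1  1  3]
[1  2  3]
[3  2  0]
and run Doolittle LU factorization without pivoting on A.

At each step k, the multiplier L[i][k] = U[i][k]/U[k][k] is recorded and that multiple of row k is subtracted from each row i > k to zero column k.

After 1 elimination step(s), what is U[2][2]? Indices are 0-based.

U[2][2] = 1

k=0: U[0][0]=1
  eliminate (1,0): mult=1, new row 1: (0, 1, 0); set L[1][0]=1
  eliminate (2,0): mult=3, new row 2: (0, 4, 1); set L[2][0]=3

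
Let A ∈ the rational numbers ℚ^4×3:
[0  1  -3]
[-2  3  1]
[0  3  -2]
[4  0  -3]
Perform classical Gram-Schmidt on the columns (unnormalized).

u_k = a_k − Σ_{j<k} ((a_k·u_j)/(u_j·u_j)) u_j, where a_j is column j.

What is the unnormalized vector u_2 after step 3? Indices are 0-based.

u_2 = (-207/86, 44/43, -19/86, 22/43)

Step 1: u_0 = a_0 = (0, -2, 0, 4).
Step 2: u_1 = a_1 − (-3/10)·u_0 = (1, 12/5, 3, 6/5).
Step 3: u_2 = a_2 − (-7/10)·u_0 − (-51/86)·u_1 = (-207/86, 44/43, -19/86, 22/43).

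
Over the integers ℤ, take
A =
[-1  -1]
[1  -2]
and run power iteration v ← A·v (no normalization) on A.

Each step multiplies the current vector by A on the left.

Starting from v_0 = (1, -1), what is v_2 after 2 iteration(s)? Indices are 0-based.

v_0 = (1, -1).
v_1 = A·v_0 = (0, 3).
v_2 = A·v_1 = (-3, -6).

v_2 = (-3, -6)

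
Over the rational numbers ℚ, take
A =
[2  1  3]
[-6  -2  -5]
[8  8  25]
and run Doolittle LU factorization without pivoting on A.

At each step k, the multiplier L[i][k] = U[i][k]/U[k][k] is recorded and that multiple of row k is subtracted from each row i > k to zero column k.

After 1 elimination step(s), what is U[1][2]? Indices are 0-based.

U[1][2] = 4

k=0: U[0][0]=2
  eliminate (1,0): mult=-3, new row 1: (0, 1, 4); set L[1][0]=-3
  eliminate (2,0): mult=4, new row 2: (0, 4, 13); set L[2][0]=4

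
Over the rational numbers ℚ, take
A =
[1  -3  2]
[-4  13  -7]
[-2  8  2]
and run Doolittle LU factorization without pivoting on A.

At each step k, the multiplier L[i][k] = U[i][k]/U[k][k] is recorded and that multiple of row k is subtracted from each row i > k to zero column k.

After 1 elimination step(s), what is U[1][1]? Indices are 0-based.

k=0: U[0][0]=1
  eliminate (1,0): mult=-4, new row 1: (0, 1, 1); set L[1][0]=-4
  eliminate (2,0): mult=-2, new row 2: (0, 2, 6); set L[2][0]=-2

U[1][1] = 1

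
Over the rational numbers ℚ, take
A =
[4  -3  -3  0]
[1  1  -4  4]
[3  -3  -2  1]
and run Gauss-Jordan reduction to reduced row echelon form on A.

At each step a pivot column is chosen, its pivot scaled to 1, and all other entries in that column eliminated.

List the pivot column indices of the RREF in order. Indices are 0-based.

pivot columns: 0, 1, 2

[1] R0 /= 4  ⇒  (1, -3/4, -3/4, 0)
     R1 -= 1·R0  ⇒  (0, 7/4, -13/4, 4)
     R2 -= 3·R0  ⇒  (0, -3/4, 1/4, 1)
[2] R1 /= 7/4  ⇒  (0, 1, -13/7, 16/7)
     R0 -= -3/4·R1  ⇒  (1, 0, -15/7, 12/7)
     R2 -= -3/4·R1  ⇒  (0, 0, -8/7, 19/7)
[3] R2 /= -8/7  ⇒  (0, 0, 1, -19/8)
     R0 -= -15/7·R2  ⇒  (1, 0, 0, -27/8)
     R1 -= -13/7·R2  ⇒  (0, 1, 0, -17/8)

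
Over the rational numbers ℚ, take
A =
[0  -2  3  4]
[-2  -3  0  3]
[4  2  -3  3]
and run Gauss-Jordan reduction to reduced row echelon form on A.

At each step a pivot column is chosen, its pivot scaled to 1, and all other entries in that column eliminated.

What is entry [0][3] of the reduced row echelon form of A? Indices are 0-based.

M[0][3] = 7/4

pivot(0,0): swap R0↔R1
pivot(0,0)=-2: scale R0 → (1, 3/2, 0, -3/2)
  clear (2,0): R2 −= (4)R0 → (0, -4, -3, 9)
pivot(1,1)=-2: scale R1 → (0, 1, -3/2, -2)
  clear (0,1): R0 −= (3/2)R1 → (1, 0, 9/4, 3/2)
  clear (2,1): R2 −= (-4)R1 → (0, 0, -9, 1)
pivot(2,2)=-9: scale R2 → (0, 0, 1, -1/9)
  clear (0,2): R0 −= (9/4)R2 → (1, 0, 0, 7/4)
  clear (1,2): R1 −= (-3/2)R2 → (0, 1, 0, -13/6)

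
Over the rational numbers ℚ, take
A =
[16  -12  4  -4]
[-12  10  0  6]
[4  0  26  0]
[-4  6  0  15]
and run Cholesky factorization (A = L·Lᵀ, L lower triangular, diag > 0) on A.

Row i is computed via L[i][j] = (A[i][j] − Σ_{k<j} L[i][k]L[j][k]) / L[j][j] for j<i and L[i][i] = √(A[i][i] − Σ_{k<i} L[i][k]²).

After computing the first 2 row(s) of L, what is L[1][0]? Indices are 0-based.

L[1][0] = -3

Step 1: L[0][0] = √(16) = 4.
  L[1][0] = (-12) / L[0][0] = -3.
Step 2: L[1][1] = √(1) = 1.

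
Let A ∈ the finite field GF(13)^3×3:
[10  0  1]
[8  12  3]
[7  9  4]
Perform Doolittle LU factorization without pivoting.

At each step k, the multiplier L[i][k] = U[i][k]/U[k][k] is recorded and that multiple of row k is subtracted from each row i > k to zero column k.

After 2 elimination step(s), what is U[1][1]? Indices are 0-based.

[col 0] pivot 10
  R1 -= 6*R0 → (0, 12, 10)  (L[1][0] := 6)
  R2 -= 2*R0 → (0, 9, 2)  (L[2][0] := 2)
[col 1] pivot 12
  R2 -= 4*R1 → (0, 0, 1)  (L[2][1] := 4)

U[1][1] = 12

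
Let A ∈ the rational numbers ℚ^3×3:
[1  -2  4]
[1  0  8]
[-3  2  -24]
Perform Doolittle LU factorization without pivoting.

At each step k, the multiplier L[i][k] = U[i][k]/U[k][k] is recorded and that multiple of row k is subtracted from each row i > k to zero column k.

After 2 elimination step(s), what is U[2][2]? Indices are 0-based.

[col 0] pivot 1
  R1 -= 1*R0 → (0, 2, 4)  (L[1][0] := 1)
  R2 -= -3*R0 → (0, -4, -12)  (L[2][0] := -3)
[col 1] pivot 2
  R2 -= -2*R1 → (0, 0, -4)  (L[2][1] := -2)

U[2][2] = -4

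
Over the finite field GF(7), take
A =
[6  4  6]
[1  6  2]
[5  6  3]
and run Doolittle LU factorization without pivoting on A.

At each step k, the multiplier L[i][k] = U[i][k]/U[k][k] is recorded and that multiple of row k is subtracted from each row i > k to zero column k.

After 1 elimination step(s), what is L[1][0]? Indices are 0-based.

[col 0] pivot 6
  R1 -= 6*R0 → (0, 3, 1)  (L[1][0] := 6)
  R2 -= 2*R0 → (0, 5, 5)  (L[2][0] := 2)

L[1][0] = 6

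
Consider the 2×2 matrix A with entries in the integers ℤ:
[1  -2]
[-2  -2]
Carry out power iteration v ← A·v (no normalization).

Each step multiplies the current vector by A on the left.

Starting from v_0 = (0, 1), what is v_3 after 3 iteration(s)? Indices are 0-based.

v_0 = (0, 1).
v_1 = A·v_0 = (-2, -2).
v_2 = A·v_1 = (2, 8).
v_3 = A·v_2 = (-14, -20).

v_3 = (-14, -20)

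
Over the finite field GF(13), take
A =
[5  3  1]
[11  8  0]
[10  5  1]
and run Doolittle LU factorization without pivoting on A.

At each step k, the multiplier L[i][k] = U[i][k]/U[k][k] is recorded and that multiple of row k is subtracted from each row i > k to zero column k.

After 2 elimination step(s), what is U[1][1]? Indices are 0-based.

k=0: U[0][0]=5
  eliminate (1,0): mult=10, new row 1: (0, 4, 3); set L[1][0]=10
  eliminate (2,0): mult=2, new row 2: (0, 12, 12); set L[2][0]=2
k=1: U[1][1]=4
  eliminate (2,1): mult=3, new row 2: (0, 0, 3); set L[2][1]=3

U[1][1] = 4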